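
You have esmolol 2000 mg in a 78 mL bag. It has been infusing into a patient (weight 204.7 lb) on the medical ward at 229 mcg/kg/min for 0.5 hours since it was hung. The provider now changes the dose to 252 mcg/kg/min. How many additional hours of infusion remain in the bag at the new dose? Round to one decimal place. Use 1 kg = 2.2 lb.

1.0 hours

Initial rate:
Weight = 204.7 lb ÷ 2.2 lb/kg = 93.04545 kg
Dose = 229 mcg/kg/min × 93.04545 kg = 21307.41 mcg/min
21307.41 mcg/min × 60 min/hr = 1278445 mcg/hr
Concentration = 2000 mg ÷ 78 mL = 25.64103 mg/mL = 25641.03 mcg/mL
Rate = 1278445 mcg/hr ÷ 25641.03 mcg/mL = 49.85934 mL/hr
Volume infused so far = 49.85934 mL/hr × 0.5 hr = 24.92967 mL
Volume remaining = 78 − 24.92967 = 53.07033 mL
New rate:
Dose = 252 mcg/kg/min × 93.04545 kg = 23447.45 mcg/min
23447.45 mcg/min × 60 min/hr = 1406847 mcg/hr
Rate = 1406847 mcg/hr ÷ 25641.03 mcg/mL = 54.86704 mL/hr
Time remaining = 53.07033 mL ÷ 54.86704 mL/hr = 0.9672533 hr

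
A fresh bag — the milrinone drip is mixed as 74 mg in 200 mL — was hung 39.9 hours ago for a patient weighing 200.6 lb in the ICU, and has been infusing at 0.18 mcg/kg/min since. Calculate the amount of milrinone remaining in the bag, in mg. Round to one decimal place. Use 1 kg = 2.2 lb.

Weight = 200.6 lb ÷ 2.2 lb/kg = 91.18182 kg
Dose = 0.18 mcg/kg/min × 91.18182 kg = 16.41273 mcg/min
16.41273 mcg/min × 60 min/hr = 984.7636 mcg/hr
Concentration = 74 mg ÷ 200 mL = 0.37 mg/mL = 370 mcg/mL
Rate = 984.7636 mcg/hr ÷ 370 mcg/mL = 2.661523 mL/hr
Volume infused = 2.661523 mL/hr × 39.9 hr = 106.1948 mL
Volume remaining = 200 − 106.1948 = 93.80522 mL
Drug remaining = 93.80522 mL × 370 mcg/mL = 34707.93 mcg = 34.70793 mg

34.7 mg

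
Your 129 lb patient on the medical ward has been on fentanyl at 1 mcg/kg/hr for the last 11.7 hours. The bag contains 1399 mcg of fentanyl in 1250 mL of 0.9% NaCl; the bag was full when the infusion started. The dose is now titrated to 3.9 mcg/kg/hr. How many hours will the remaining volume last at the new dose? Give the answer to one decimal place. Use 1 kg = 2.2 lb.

Initial rate:
Weight = 129 lb ÷ 2.2 lb/kg = 58.63636 kg
Dose = 1 mcg/kg/hr × 58.63636 kg = 58.63636 mcg/hr
Concentration = 1399 mcg ÷ 1250 mL = 1.1192 mcg/mL
Rate = 58.63636 mcg/hr ÷ 1.1192 mcg/mL = 52.39132 mL/hr
Volume infused so far = 52.39132 mL/hr × 11.7 hr = 612.9784 mL
Volume remaining = 1250 − 612.9784 = 637.0216 mL
New rate:
Dose = 3.9 mcg/kg/hr × 58.63636 kg = 228.6818 mcg/hr
Rate = 228.6818 mcg/hr ÷ 1.1192 mcg/mL = 204.3261 mL/hr
Time remaining = 637.0216 mL ÷ 204.3261 mL/hr = 3.11767 hr

3.1 hours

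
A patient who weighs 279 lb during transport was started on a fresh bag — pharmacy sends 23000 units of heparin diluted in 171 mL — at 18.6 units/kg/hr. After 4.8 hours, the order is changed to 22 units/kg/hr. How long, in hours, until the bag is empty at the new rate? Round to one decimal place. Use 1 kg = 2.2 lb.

Initial rate:
Weight = 279 lb ÷ 2.2 lb/kg = 126.8182 kg
Dose = 18.6 units/kg/hr × 126.8182 kg = 2358.818 units/hr
Concentration = 23000 units ÷ 171 mL = 134.5029 units/mL
Rate = 2358.818 units/hr ÷ 134.5029 units/mL = 17.5373 mL/hr
Volume infused so far = 17.5373 mL/hr × 4.8 hr = 84.17904 mL
Volume remaining = 171 − 84.17904 = 86.82096 mL
New rate:
Dose = 22 units/kg/hr × 126.8182 kg = 2790 units/hr
Rate = 2790 units/hr ÷ 134.5029 units/mL = 20.74304 mL/hr
Time remaining = 86.82096 mL ÷ 20.74304 mL/hr = 4.185546 hr

4.2 hours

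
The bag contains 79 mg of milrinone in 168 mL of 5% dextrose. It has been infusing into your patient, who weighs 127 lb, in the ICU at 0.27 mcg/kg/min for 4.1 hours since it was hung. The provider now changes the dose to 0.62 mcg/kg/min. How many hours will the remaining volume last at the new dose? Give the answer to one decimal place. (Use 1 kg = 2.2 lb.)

Initial rate:
Weight = 127 lb ÷ 2.2 lb/kg = 57.72727 kg
Dose = 0.27 mcg/kg/min × 57.72727 kg = 15.58636 mcg/min
15.58636 mcg/min × 60 min/hr = 935.1818 mcg/hr
Concentration = 79 mg ÷ 168 mL = 0.4702381 mg/mL = 470.2381 mcg/mL
Rate = 935.1818 mcg/hr ÷ 470.2381 mcg/mL = 1.988741 mL/hr
Volume infused so far = 1.988741 mL/hr × 4.1 hr = 8.153838 mL
Volume remaining = 168 − 8.153838 = 159.8462 mL
New rate:
Dose = 0.62 mcg/kg/min × 57.72727 kg = 35.79091 mcg/min
35.79091 mcg/min × 60 min/hr = 2147.455 mcg/hr
Rate = 2147.455 mcg/hr ÷ 470.2381 mcg/mL = 4.566739 mL/hr
Time remaining = 159.8462 mL ÷ 4.566739 mL/hr = 35.00226 hr

35.0 hours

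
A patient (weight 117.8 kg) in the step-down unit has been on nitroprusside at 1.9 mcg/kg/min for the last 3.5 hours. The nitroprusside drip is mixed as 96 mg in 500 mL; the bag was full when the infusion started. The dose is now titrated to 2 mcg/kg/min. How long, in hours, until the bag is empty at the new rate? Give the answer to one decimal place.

Initial rate:
Dose = 1.9 mcg/kg/min × 117.8 kg = 223.82 mcg/min
223.82 mcg/min × 60 min/hr = 13429.2 mcg/hr
Concentration = 96 mg ÷ 500 mL = 0.192 mg/mL = 192 mcg/mL
Rate = 13429.2 mcg/hr ÷ 192 mcg/mL = 69.94375 mL/hr
Volume infused so far = 69.94375 mL/hr × 3.5 hr = 244.8031 mL
Volume remaining = 500 − 244.8031 = 255.1969 mL
New rate:
Dose = 2 mcg/kg/min × 117.8 kg = 235.6 mcg/min
235.6 mcg/min × 60 min/hr = 14136 mcg/hr
Rate = 14136 mcg/hr ÷ 192 mcg/mL = 73.625 mL/hr
Time remaining = 255.1969 mL ÷ 73.625 mL/hr = 3.466171 hr

3.5 hours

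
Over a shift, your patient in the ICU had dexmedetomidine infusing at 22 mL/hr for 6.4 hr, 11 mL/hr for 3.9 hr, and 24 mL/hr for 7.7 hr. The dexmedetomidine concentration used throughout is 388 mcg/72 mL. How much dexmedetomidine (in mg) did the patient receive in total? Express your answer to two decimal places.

Concentration = 388 mcg ÷ 72 mL = 5.388889 mcg/mL
Stage 1: 22 mL/hr × 6.4 hr = 140.8 mL → 140.8 mL × 5.388889 mcg/mL = 758.7556 mcg
Stage 2: 11 mL/hr × 3.9 hr = 42.9 mL → 42.9 mL × 5.388889 mcg/mL = 231.1833 mcg
Stage 3: 24 mL/hr × 7.7 hr = 184.8 mL → 184.8 mL × 5.388889 mcg/mL = 995.8667 mcg
Total = 758.7556 + 231.1833 + 995.8667 = 1985.806 mcg = 1.985806 mg

1.99 mg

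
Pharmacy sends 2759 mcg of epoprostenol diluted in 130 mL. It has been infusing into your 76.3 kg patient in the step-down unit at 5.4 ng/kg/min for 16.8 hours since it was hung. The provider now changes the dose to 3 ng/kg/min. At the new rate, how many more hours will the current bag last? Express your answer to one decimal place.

170.6 hours

Initial rate:
Dose = 5.4 ng/kg/min × 76.3 kg = 412.02 ng/min
412.02 ng/min × 60 min/hr = 24721.2 ng/hr
Concentration = 2759 mcg ÷ 130 mL = 21.22308 mcg/mL = 21223.08 ng/mL
Rate = 24721.2 ng/hr ÷ 21223.08 ng/mL = 1.164826 mL/hr
Volume infused so far = 1.164826 mL/hr × 16.8 hr = 19.56908 mL
Volume remaining = 130 − 19.56908 = 110.4309 mL
New rate:
Dose = 3 ng/kg/min × 76.3 kg = 228.9 ng/min
228.9 ng/min × 60 min/hr = 13734 ng/hr
Rate = 13734 ng/hr ÷ 21223.08 ng/mL = 0.6471258 mL/hr
Time remaining = 110.4309 mL ÷ 0.6471258 mL/hr = 170.6483 hr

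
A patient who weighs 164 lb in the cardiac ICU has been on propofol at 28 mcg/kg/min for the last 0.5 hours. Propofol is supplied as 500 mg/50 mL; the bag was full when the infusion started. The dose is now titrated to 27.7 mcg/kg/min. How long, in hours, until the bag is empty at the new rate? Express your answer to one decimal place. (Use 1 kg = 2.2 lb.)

Initial rate:
Weight = 164 lb ÷ 2.2 lb/kg = 74.54545 kg
Dose = 28 mcg/kg/min × 74.54545 kg = 2087.273 mcg/min
2087.273 mcg/min × 60 min/hr = 125236.4 mcg/hr
Concentration = 500 mg ÷ 50 mL = 10 mg/mL = 10000 mcg/mL
Rate = 125236.4 mcg/hr ÷ 10000 mcg/mL = 12.52364 mL/hr
Volume infused so far = 12.52364 mL/hr × 0.5 hr = 6.261818 mL
Volume remaining = 50 − 6.261818 = 43.73818 mL
New rate:
Dose = 27.7 mcg/kg/min × 74.54545 kg = 2064.909 mcg/min
2064.909 mcg/min × 60 min/hr = 123894.5 mcg/hr
Rate = 123894.5 mcg/hr ÷ 10000 mcg/mL = 12.38945 mL/hr
Time remaining = 43.73818 mL ÷ 12.38945 mL/hr = 3.530275 hr

3.5 hours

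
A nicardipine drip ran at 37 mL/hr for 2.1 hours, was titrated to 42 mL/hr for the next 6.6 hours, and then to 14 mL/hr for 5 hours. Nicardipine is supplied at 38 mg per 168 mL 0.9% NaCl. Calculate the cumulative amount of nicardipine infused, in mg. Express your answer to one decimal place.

Concentration = 38 mg ÷ 168 mL = 0.2261905 mg/mL
Stage 1: 37 mL/hr × 2.1 hr = 77.7 mL → 77.7 mL × 0.2261905 mg/mL = 17.575 mg
Stage 2: 42 mL/hr × 6.6 hr = 277.2 mL → 277.2 mL × 0.2261905 mg/mL = 62.7 mg
Stage 3: 14 mL/hr × 5 hr = 70 mL → 70 mL × 0.2261905 mg/mL = 15.83333 mg
Total = 17.575 + 62.7 + 15.83333 = 96.10833 mg

96.1 mg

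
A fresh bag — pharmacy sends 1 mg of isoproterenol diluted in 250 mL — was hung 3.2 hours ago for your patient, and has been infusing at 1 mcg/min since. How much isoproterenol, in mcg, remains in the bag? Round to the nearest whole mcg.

808 mcg

1 mcg/min × 60 min/hr = 60 mcg/hr
Concentration = 1 mg ÷ 250 mL = 0.004 mg/mL = 4 mcg/mL
Rate = 60 mcg/hr ÷ 4 mcg/mL = 15 mL/hr
Volume infused = 15 mL/hr × 3.2 hr = 48 mL
Volume remaining = 250 − 48 = 202 mL
Drug remaining = 202 mL × 4 mcg/mL = 808 mcg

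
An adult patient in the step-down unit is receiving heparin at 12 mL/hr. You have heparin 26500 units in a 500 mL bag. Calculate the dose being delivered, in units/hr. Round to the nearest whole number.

Concentration = 26500 units ÷ 500 mL = 53 units/mL
Drug rate = 12 mL/hr × 53 units/mL = 636 units/hr

636 units/hr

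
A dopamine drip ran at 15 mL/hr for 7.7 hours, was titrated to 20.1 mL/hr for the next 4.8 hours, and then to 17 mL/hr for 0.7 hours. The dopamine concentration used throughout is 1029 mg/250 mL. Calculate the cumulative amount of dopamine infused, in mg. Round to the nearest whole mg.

Concentration = 1029 mg ÷ 250 mL = 4.116 mg/mL
Stage 1: 15 mL/hr × 7.7 hr = 115.5 mL → 115.5 mL × 4.116 mg/mL = 475.398 mg
Stage 2: 20.1 mL/hr × 4.8 hr = 96.48 mL → 96.48 mL × 4.116 mg/mL = 397.1117 mg
Stage 3: 17 mL/hr × 0.7 hr = 11.9 mL → 11.9 mL × 4.116 mg/mL = 48.9804 mg
Total = 475.398 + 397.1117 + 48.9804 = 921.4901 mg

921 mg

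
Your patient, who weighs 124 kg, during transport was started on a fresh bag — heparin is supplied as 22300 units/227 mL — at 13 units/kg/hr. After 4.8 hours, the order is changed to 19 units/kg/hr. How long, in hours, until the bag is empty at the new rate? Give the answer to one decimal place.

Initial rate:
Dose = 13 units/kg/hr × 124 kg = 1612 units/hr
Concentration = 22300 units ÷ 227 mL = 98.23789 units/mL
Rate = 1612 units/hr ÷ 98.23789 units/mL = 16.40915 mL/hr
Volume infused so far = 16.40915 mL/hr × 4.8 hr = 78.76391 mL
Volume remaining = 227 − 78.76391 = 148.2361 mL
New rate:
Dose = 19 units/kg/hr × 124 kg = 2356 units/hr
Rate = 2356 units/hr ÷ 98.23789 units/mL = 23.9826 mL/hr
Time remaining = 148.2361 mL ÷ 23.9826 mL/hr = 6.180985 hr

6.2 hours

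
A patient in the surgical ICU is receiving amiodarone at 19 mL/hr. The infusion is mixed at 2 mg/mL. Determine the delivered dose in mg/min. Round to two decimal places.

Drug rate = 19 mL/hr × 2 mg/mL = 38 mg/hr
38 mg/hr ÷ 60 min/hr = 0.6333333 mg/min

0.63 mg/min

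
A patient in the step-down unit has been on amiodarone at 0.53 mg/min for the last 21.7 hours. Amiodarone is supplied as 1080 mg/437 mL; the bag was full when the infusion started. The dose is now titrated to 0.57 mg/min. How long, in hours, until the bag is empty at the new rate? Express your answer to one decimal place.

11.4 hours

Initial rate:
0.53 mg/min × 60 min/hr = 31.8 mg/hr
Concentration = 1080 mg ÷ 437 mL = 2.471396 mg/mL
Rate = 31.8 mg/hr ÷ 2.471396 mg/mL = 12.86722 mL/hr
Volume infused so far = 12.86722 mL/hr × 21.7 hr = 279.2187 mL
Volume remaining = 437 − 279.2187 = 157.7813 mL
New rate:
0.57 mg/min × 60 min/hr = 34.2 mg/hr
Rate = 34.2 mg/hr ÷ 2.471396 mg/mL = 13.83833 mL/hr
Time remaining = 157.7813 mL ÷ 13.83833 mL/hr = 11.40175 hr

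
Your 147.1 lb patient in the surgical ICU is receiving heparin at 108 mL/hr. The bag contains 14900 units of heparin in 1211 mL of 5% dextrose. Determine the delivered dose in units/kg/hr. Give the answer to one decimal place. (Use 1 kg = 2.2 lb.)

Weight = 147.1 lb ÷ 2.2 lb/kg = 66.86364 kg
Concentration = 14900 units ÷ 1211 mL = 12.30388 units/mL
Drug rate = 108 mL/hr × 12.30388 units/mL = 1328.819 units/hr
1328.819 units/hr ÷ 66.86364 kg = 19.87357 units/kg/hr

19.9 units/kg/hr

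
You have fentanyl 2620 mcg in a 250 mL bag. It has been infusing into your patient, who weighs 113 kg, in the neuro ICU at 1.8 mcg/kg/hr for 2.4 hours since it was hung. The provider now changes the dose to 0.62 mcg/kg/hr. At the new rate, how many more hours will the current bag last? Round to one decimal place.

30.4 hours

Initial rate:
Dose = 1.8 mcg/kg/hr × 113 kg = 203.4 mcg/hr
Concentration = 2620 mcg ÷ 250 mL = 10.48 mcg/mL
Rate = 203.4 mcg/hr ÷ 10.48 mcg/mL = 19.4084 mL/hr
Volume infused so far = 19.4084 mL/hr × 2.4 hr = 46.58015 mL
Volume remaining = 250 − 46.58015 = 203.4198 mL
New rate:
Dose = 0.62 mcg/kg/hr × 113 kg = 70.06 mcg/hr
Rate = 70.06 mcg/hr ÷ 10.48 mcg/mL = 6.685115 mL/hr
Time remaining = 203.4198 mL ÷ 6.685115 mL/hr = 30.42878 hr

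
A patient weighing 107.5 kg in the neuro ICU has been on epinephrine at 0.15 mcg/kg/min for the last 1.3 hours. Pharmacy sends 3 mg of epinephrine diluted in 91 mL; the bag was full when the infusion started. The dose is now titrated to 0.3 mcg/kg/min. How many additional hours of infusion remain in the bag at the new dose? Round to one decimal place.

Initial rate:
Dose = 0.15 mcg/kg/min × 107.5 kg = 16.125 mcg/min
16.125 mcg/min × 60 min/hr = 967.5 mcg/hr
Concentration = 3 mg ÷ 91 mL = 0.03296703 mg/mL = 32.96703 mcg/mL
Rate = 967.5 mcg/hr ÷ 32.96703 mcg/mL = 29.3475 mL/hr
Volume infused so far = 29.3475 mL/hr × 1.3 hr = 38.15175 mL
Volume remaining = 91 − 38.15175 = 52.84825 mL
New rate:
Dose = 0.3 mcg/kg/min × 107.5 kg = 32.25 mcg/min
32.25 mcg/min × 60 min/hr = 1935 mcg/hr
Rate = 1935 mcg/hr ÷ 32.96703 mcg/mL = 58.695 mL/hr
Time remaining = 52.84825 mL ÷ 58.695 mL/hr = 0.9003876 hr

0.9 hours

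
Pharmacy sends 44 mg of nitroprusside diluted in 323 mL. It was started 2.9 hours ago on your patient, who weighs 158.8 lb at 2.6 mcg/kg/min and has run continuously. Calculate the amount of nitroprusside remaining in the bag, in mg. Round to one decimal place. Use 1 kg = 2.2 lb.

11.3 mg

Weight = 158.8 lb ÷ 2.2 lb/kg = 72.18182 kg
Dose = 2.6 mcg/kg/min × 72.18182 kg = 187.6727 mcg/min
187.6727 mcg/min × 60 min/hr = 11260.36 mcg/hr
Concentration = 44 mg ÷ 323 mL = 0.1362229 mg/mL = 136.2229 mcg/mL
Rate = 11260.36 mcg/hr ÷ 136.2229 mcg/mL = 82.66131 mL/hr
Volume infused = 82.66131 mL/hr × 2.9 hr = 239.7178 mL
Volume remaining = 323 − 239.7178 = 83.28221 mL
Drug remaining = 83.28221 mL × 136.2229 mcg/mL = 11344.95 mcg = 11.34495 mg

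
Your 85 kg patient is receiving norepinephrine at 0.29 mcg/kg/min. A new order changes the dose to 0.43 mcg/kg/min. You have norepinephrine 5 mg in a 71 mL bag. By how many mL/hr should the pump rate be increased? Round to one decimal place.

10.1 mL/hr

At the current dose:
Dose = 0.29 mcg/kg/min × 85 kg = 24.65 mcg/min
24.65 mcg/min × 60 min/hr = 1479 mcg/hr
Concentration = 5 mg ÷ 71 mL = 0.07042254 mg/mL = 70.42254 mcg/mL
Rate = 1479 mcg/hr ÷ 70.42254 mcg/mL = 21.0018 mL/hr
At the new dose:
Dose = 0.43 mcg/kg/min × 85 kg = 36.55 mcg/min
36.55 mcg/min × 60 min/hr = 2193 mcg/hr
Rate = 2193 mcg/hr ÷ 70.42254 mcg/mL = 31.1406 mL/hr
Change = 31.1406 − 21.0018 = 10.1388 mL/hr → 10.1388 mL/hr increase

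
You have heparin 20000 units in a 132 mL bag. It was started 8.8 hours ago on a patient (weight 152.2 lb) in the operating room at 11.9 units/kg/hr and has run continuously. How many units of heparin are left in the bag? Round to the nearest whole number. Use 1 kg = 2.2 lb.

12755 units

Weight = 152.2 lb ÷ 2.2 lb/kg = 69.18182 kg
Dose = 11.9 units/kg/hr × 69.18182 kg = 823.2636 units/hr
Concentration = 20000 units ÷ 132 mL = 151.5152 units/mL
Rate = 823.2636 units/hr ÷ 151.5152 units/mL = 5.43354 mL/hr
Volume infused = 5.43354 mL/hr × 8.8 hr = 47.81515 mL
Volume remaining = 132 − 47.81515 = 84.18485 mL
Drug remaining = 84.18485 mL × 151.5152 units/mL = 12755.28 units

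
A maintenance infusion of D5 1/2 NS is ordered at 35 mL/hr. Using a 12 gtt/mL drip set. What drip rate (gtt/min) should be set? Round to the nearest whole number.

35 mL/hr ÷ 60 min/hr = 0.5833333 mL/min
0.5833333 mL/min × 12 gtt/mL = 7 gtt/min

7 gtt/min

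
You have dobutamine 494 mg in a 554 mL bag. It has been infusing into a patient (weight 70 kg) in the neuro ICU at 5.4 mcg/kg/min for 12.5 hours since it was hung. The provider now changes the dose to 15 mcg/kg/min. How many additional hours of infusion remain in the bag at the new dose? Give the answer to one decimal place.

Initial rate:
Dose = 5.4 mcg/kg/min × 70 kg = 378 mcg/min
378 mcg/min × 60 min/hr = 22680 mcg/hr
Concentration = 494 mg ÷ 554 mL = 0.8916968 mg/mL = 891.6968 mcg/mL
Rate = 22680 mcg/hr ÷ 891.6968 mcg/mL = 25.43466 mL/hr
Volume infused so far = 25.43466 mL/hr × 12.5 hr = 317.9332 mL
Volume remaining = 554 − 317.9332 = 236.0668 mL
New rate:
Dose = 15 mcg/kg/min × 70 kg = 1050 mcg/min
1050 mcg/min × 60 min/hr = 63000 mcg/hr
Rate = 63000 mcg/hr ÷ 891.6968 mcg/mL = 70.65182 mL/hr
Time remaining = 236.0668 mL ÷ 70.65182 mL/hr = 3.34127 hr

3.3 hours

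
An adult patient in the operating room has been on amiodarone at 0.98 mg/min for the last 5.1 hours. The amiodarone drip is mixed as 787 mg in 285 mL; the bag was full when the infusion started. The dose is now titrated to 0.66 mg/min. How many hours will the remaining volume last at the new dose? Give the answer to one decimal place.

Initial rate:
0.98 mg/min × 60 min/hr = 58.8 mg/hr
Concentration = 787 mg ÷ 285 mL = 2.761404 mg/mL
Rate = 58.8 mg/hr ÷ 2.761404 mg/mL = 21.29352 mL/hr
Volume infused so far = 21.29352 mL/hr × 5.1 hr = 108.597 mL
Volume remaining = 285 − 108.597 = 176.403 mL
New rate:
0.66 mg/min × 60 min/hr = 39.6 mg/hr
Rate = 39.6 mg/hr ÷ 2.761404 mg/mL = 14.34053 mL/hr
Time remaining = 176.403 mL ÷ 14.34053 mL/hr = 12.30101 hr

12.3 hours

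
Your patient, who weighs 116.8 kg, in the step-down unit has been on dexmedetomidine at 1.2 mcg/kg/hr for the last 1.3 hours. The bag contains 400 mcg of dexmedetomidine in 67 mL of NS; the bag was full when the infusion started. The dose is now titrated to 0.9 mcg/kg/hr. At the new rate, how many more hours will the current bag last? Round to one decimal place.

Initial rate:
Dose = 1.2 mcg/kg/hr × 116.8 kg = 140.16 mcg/hr
Concentration = 400 mcg ÷ 67 mL = 5.970149 mcg/mL
Rate = 140.16 mcg/hr ÷ 5.970149 mcg/mL = 23.4768 mL/hr
Volume infused so far = 23.4768 mL/hr × 1.3 hr = 30.51984 mL
Volume remaining = 67 − 30.51984 = 36.48016 mL
New rate:
Dose = 0.9 mcg/kg/hr × 116.8 kg = 105.12 mcg/hr
Rate = 105.12 mcg/hr ÷ 5.970149 mcg/mL = 17.6076 mL/hr
Time remaining = 36.48016 mL ÷ 17.6076 mL/hr = 2.071842 hr

2.1 hours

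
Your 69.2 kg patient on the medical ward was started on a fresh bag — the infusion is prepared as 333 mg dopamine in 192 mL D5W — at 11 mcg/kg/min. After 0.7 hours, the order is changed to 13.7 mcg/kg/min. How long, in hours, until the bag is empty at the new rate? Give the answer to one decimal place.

Initial rate:
Dose = 11 mcg/kg/min × 69.2 kg = 761.2 mcg/min
761.2 mcg/min × 60 min/hr = 45672 mcg/hr
Concentration = 333 mg ÷ 192 mL = 1.734375 mg/mL = 1734.375 mcg/mL
Rate = 45672 mcg/hr ÷ 1734.375 mcg/mL = 26.33341 mL/hr
Volume infused so far = 26.33341 mL/hr × 0.7 hr = 18.43338 mL
Volume remaining = 192 − 18.43338 = 173.5666 mL
New rate:
Dose = 13.7 mcg/kg/min × 69.2 kg = 948.04 mcg/min
948.04 mcg/min × 60 min/hr = 56882.4 mcg/hr
Rate = 56882.4 mcg/hr ÷ 1734.375 mcg/mL = 32.79706 mL/hr
Time remaining = 173.5666 mL ÷ 32.79706 mL/hr = 5.29214 hr

5.3 hours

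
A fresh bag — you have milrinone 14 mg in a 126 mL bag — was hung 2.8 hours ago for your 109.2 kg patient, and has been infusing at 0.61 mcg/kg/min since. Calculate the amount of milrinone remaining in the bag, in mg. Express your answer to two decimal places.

2.81 mg

Dose = 0.61 mcg/kg/min × 109.2 kg = 66.612 mcg/min
66.612 mcg/min × 60 min/hr = 3996.72 mcg/hr
Concentration = 14 mg ÷ 126 mL = 0.1111111 mg/mL = 111.1111 mcg/mL
Rate = 3996.72 mcg/hr ÷ 111.1111 mcg/mL = 35.97048 mL/hr
Volume infused = 35.97048 mL/hr × 2.8 hr = 100.7173 mL
Volume remaining = 126 − 100.7173 = 25.28266 mL
Drug remaining = 25.28266 mL × 111.1111 mcg/mL = 2809.184 mcg = 2.809184 mg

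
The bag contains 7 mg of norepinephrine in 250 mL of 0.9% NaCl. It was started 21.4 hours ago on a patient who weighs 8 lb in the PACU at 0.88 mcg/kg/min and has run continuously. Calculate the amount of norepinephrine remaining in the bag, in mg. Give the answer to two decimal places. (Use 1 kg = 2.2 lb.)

2.89 mg

Weight = 8 lb ÷ 2.2 lb/kg = 3.636364 kg
Dose = 0.88 mcg/kg/min × 3.636364 kg = 3.2 mcg/min
3.2 mcg/min × 60 min/hr = 192 mcg/hr
Concentration = 7 mg ÷ 250 mL = 0.028 mg/mL = 28 mcg/mL
Rate = 192 mcg/hr ÷ 28 mcg/mL = 6.857143 mL/hr
Volume infused = 6.857143 mL/hr × 21.4 hr = 146.7429 mL
Volume remaining = 250 − 146.7429 = 103.2571 mL
Drug remaining = 103.2571 mL × 28 mcg/mL = 2891.2 mcg = 2.8912 mg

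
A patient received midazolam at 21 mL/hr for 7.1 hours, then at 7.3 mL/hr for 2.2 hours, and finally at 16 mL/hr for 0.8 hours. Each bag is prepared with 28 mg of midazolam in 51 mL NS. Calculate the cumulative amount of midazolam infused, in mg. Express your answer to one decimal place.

Concentration = 28 mg ÷ 51 mL = 0.5490196 mg/mL
Stage 1: 21 mL/hr × 7.1 hr = 149.1 mL → 149.1 mL × 0.5490196 mg/mL = 81.85882 mg
Stage 2: 7.3 mL/hr × 2.2 hr = 16.06 mL → 16.06 mL × 0.5490196 mg/mL = 8.817255 mg
Stage 3: 16 mL/hr × 0.8 hr = 12.8 mL → 12.8 mL × 0.5490196 mg/mL = 7.027451 mg
Total = 81.85882 + 8.817255 + 7.027451 = 97.70353 mg

97.7 mg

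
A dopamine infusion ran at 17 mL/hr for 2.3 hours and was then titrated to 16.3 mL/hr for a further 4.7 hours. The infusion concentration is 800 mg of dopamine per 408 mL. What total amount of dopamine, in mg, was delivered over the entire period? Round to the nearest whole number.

Concentration = 800 mg ÷ 408 mL = 1.960784 mg/mL
Stage 1: 17 mL/hr × 2.3 hr = 39.1 mL → 39.1 mL × 1.960784 mg/mL = 76.66667 mg
Stage 2: 16.3 mL/hr × 4.7 hr = 76.61 mL → 76.61 mL × 1.960784 mg/mL = 150.2157 mg
Total = 76.66667 + 150.2157 = 226.8824 mg

227 mg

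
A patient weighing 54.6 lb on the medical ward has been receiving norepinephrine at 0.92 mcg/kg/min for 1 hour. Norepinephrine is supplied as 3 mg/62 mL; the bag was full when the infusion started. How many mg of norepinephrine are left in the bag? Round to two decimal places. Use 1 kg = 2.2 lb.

1.63 mg

Weight = 54.6 lb ÷ 2.2 lb/kg = 24.81818 kg
Dose = 0.92 mcg/kg/min × 24.81818 kg = 22.83273 mcg/min
22.83273 mcg/min × 60 min/hr = 1369.964 mcg/hr
Concentration = 3 mg ÷ 62 mL = 0.0483871 mg/mL = 48.3871 mcg/mL
Rate = 1369.964 mcg/hr ÷ 48.3871 mcg/mL = 28.31258 mL/hr
Volume infused = 28.31258 mL/hr × 1 hr = 28.31258 mL
Volume remaining = 62 − 28.31258 = 33.68742 mL
Drug remaining = 33.68742 mL × 48.3871 mcg/mL = 1630.036 mcg = 1.630036 mg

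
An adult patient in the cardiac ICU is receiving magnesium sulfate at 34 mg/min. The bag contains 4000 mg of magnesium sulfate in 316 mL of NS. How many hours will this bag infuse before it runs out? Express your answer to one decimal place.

34 mg/min × 60 min/hr = 2040 mg/hr
Concentration = 4000 mg ÷ 316 mL = 12.65823 mg/mL
Rate = 2040 mg/hr ÷ 12.65823 mg/mL = 161.16 mL/hr
Duration = 316 mL ÷ 161.16 mL/hr = 1.960784 hr

2.0 hours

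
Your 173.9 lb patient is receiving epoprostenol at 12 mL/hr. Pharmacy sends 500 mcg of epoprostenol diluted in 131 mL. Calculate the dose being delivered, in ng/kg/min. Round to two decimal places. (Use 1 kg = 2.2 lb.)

9.66 ng/kg/min

Weight = 173.9 lb ÷ 2.2 lb/kg = 79.04545 kg
Concentration = 500 mcg ÷ 131 mL = 3.816794 mcg/mL = 3816.794 ng/mL
Drug rate = 12 mL/hr × 3816.794 ng/mL = 45801.53 ng/hr
45801.53 ng/hr ÷ 60 min/hr = 763.3588 ng/min
763.3588 ng/min ÷ 79.04545 kg = 9.657213 ng/kg/min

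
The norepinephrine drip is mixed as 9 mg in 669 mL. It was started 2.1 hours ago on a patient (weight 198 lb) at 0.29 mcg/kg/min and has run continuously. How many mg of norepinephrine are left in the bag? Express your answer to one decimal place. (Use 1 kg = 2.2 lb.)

Weight = 198 lb ÷ 2.2 lb/kg = 90 kg
Dose = 0.29 mcg/kg/min × 90 kg = 26.1 mcg/min
26.1 mcg/min × 60 min/hr = 1566 mcg/hr
Concentration = 9 mg ÷ 669 mL = 0.01345291 mg/mL = 13.45291 mcg/mL
Rate = 1566 mcg/hr ÷ 13.45291 mcg/mL = 116.406 mL/hr
Volume infused = 116.406 mL/hr × 2.1 hr = 244.4526 mL
Volume remaining = 669 − 244.4526 = 424.5474 mL
Drug remaining = 424.5474 mL × 13.45291 mcg/mL = 5711.4 mcg = 5.7114 mg

5.7 mg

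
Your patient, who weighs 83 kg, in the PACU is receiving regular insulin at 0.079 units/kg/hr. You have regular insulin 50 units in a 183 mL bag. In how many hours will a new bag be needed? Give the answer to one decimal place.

7.6 hours

Dose = 0.079 units/kg/hr × 83 kg = 6.557 units/hr
Concentration = 50 units ÷ 183 mL = 0.273224 units/mL
Rate = 6.557 units/hr ÷ 0.273224 units/mL = 23.99862 mL/hr
Duration = 183 mL ÷ 23.99862 mL/hr = 7.625438 hr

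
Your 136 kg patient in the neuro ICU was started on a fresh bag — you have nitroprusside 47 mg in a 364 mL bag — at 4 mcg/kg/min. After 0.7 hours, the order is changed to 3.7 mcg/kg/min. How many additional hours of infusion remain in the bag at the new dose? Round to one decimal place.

0.8 hours

Initial rate:
Dose = 4 mcg/kg/min × 136 kg = 544 mcg/min
544 mcg/min × 60 min/hr = 32640 mcg/hr
Concentration = 47 mg ÷ 364 mL = 0.1291209 mg/mL = 129.1209 mcg/mL
Rate = 32640 mcg/hr ÷ 129.1209 mcg/mL = 252.7864 mL/hr
Volume infused so far = 252.7864 mL/hr × 0.7 hr = 176.9505 mL
Volume remaining = 364 − 176.9505 = 187.0495 mL
New rate:
Dose = 3.7 mcg/kg/min × 136 kg = 503.2 mcg/min
503.2 mcg/min × 60 min/hr = 30192 mcg/hr
Rate = 30192 mcg/hr ÷ 129.1209 mcg/mL = 233.8274 mL/hr
Time remaining = 187.0495 mL ÷ 233.8274 mL/hr = 0.799947 hr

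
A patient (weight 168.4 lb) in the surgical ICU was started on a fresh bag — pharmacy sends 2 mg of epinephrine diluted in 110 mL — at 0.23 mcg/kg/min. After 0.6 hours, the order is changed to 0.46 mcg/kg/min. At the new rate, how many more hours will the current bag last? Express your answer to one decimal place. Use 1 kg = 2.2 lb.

0.6 hours

Initial rate:
Weight = 168.4 lb ÷ 2.2 lb/kg = 76.54545 kg
Dose = 0.23 mcg/kg/min × 76.54545 kg = 17.60545 mcg/min
17.60545 mcg/min × 60 min/hr = 1056.327 mcg/hr
Concentration = 2 mg ÷ 110 mL = 0.01818182 mg/mL = 18.18182 mcg/mL
Rate = 1056.327 mcg/hr ÷ 18.18182 mcg/mL = 58.098 mL/hr
Volume infused so far = 58.098 mL/hr × 0.6 hr = 34.8588 mL
Volume remaining = 110 − 34.8588 = 75.1412 mL
New rate:
Dose = 0.46 mcg/kg/min × 76.54545 kg = 35.21091 mcg/min
35.21091 mcg/min × 60 min/hr = 2112.655 mcg/hr
Rate = 2112.655 mcg/hr ÷ 18.18182 mcg/mL = 116.196 mL/hr
Time remaining = 75.1412 mL ÷ 116.196 mL/hr = 0.6466763 hr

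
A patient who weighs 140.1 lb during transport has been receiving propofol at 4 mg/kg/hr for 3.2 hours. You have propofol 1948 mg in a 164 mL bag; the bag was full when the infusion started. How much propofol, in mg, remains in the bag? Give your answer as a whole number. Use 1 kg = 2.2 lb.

1133 mg

Weight = 140.1 lb ÷ 2.2 lb/kg = 63.68182 kg
Dose = 4 mg/kg/hr × 63.68182 kg = 254.7273 mg/hr
Concentration = 1948 mg ÷ 164 mL = 11.87805 mg/mL
Rate = 254.7273 mg/hr ÷ 11.87805 mg/mL = 21.44521 mL/hr
Volume infused = 21.44521 mL/hr × 3.2 hr = 68.62468 mL
Volume remaining = 164 − 68.62468 = 95.37532 mL
Drug remaining = 95.37532 mL × 11.87805 mg/mL = 1132.873 mg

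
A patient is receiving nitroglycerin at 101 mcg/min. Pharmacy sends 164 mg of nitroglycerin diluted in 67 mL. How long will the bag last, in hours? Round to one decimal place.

27.1 hours

101 mcg/min × 60 min/hr = 6060 mcg/hr
Concentration = 164 mg ÷ 67 mL = 2.447761 mg/mL = 2447.761 mcg/mL
Rate = 6060 mcg/hr ÷ 2447.761 mcg/mL = 2.475732 mL/hr
Duration = 67 mL ÷ 2.475732 mL/hr = 27.06271 hr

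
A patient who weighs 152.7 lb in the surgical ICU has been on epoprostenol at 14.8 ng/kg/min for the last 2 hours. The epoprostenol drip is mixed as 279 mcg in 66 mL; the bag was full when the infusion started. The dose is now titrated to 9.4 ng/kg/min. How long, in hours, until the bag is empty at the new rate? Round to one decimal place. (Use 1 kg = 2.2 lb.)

Initial rate:
Weight = 152.7 lb ÷ 2.2 lb/kg = 69.40909 kg
Dose = 14.8 ng/kg/min × 69.40909 kg = 1027.255 ng/min
1027.255 ng/min × 60 min/hr = 61635.27 ng/hr
Concentration = 279 mcg ÷ 66 mL = 4.227273 mcg/mL = 4227.273 ng/mL
Rate = 61635.27 ng/hr ÷ 4227.273 ng/mL = 14.58039 mL/hr
Volume infused so far = 14.58039 mL/hr × 2 hr = 29.16077 mL
Volume remaining = 66 − 29.16077 = 36.83923 mL
New rate:
Dose = 9.4 ng/kg/min × 69.40909 kg = 652.4455 ng/min
652.4455 ng/min × 60 min/hr = 39146.73 ng/hr
Rate = 39146.73 ng/hr ÷ 4227.273 ng/mL = 9.260516 mL/hr
Time remaining = 36.83923 mL ÷ 9.260516 mL/hr = 3.978096 hr

4.0 hours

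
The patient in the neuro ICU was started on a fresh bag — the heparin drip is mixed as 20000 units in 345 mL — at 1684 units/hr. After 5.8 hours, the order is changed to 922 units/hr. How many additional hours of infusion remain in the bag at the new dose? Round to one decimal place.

11.1 hours

Initial rate:
Concentration = 20000 units ÷ 345 mL = 57.97101 units/mL
Rate = 1684 units/hr ÷ 57.97101 units/mL = 29.049 mL/hr
Volume infused so far = 29.049 mL/hr × 5.8 hr = 168.4842 mL
Volume remaining = 345 − 168.4842 = 176.5158 mL
New rate:
Rate = 922 units/hr ÷ 57.97101 units/mL = 15.9045 mL/hr
Time remaining = 176.5158 mL ÷ 15.9045 mL/hr = 11.09848 hr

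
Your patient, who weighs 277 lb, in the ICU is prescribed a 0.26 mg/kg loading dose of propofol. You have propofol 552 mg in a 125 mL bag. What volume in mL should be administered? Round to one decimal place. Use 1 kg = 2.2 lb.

Weight = 277 lb ÷ 2.2 lb/kg = 125.9091 kg
Dose = 0.26 mg/kg × 125.9091 kg = 32.73636 mg
Concentration = 552 mg ÷ 125 mL = 4.416 mg/mL
Volume = 32.73636 mg ÷ 4.416 mg/mL = 7.413126 mL

7.4 mL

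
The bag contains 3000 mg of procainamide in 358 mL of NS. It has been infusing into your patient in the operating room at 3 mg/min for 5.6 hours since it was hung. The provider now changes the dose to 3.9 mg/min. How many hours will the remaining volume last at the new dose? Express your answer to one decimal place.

Initial rate:
3 mg/min × 60 min/hr = 180 mg/hr
Concentration = 3000 mg ÷ 358 mL = 8.379888 mg/mL
Rate = 180 mg/hr ÷ 8.379888 mg/mL = 21.48 mL/hr
Volume infused so far = 21.48 mL/hr × 5.6 hr = 120.288 mL
Volume remaining = 358 − 120.288 = 237.712 mL
New rate:
3.9 mg/min × 60 min/hr = 234 mg/hr
Rate = 234 mg/hr ÷ 8.379888 mg/mL = 27.924 mL/hr
Time remaining = 237.712 mL ÷ 27.924 mL/hr = 8.512821 hr

8.5 hours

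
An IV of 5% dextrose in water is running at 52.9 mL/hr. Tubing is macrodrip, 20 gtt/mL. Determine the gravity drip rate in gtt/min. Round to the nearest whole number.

52.9 mL/hr ÷ 60 min/hr = 0.8816667 mL/min
0.8816667 mL/min × 20 gtt/mL = 17.63333 gtt/min

18 gtt/min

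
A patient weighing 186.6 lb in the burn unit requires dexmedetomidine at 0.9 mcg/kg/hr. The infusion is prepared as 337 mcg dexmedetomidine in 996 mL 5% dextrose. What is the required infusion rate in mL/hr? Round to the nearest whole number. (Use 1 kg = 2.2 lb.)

Weight = 186.6 lb ÷ 2.2 lb/kg = 84.81818 kg
Dose = 0.9 mcg/kg/hr × 84.81818 kg = 76.33636 mcg/hr
Concentration = 337 mcg ÷ 996 mL = 0.3383534 mcg/mL
Rate = 76.33636 mcg/hr ÷ 0.3383534 mcg/mL = 225.6113 mL/hr

226 mL/hr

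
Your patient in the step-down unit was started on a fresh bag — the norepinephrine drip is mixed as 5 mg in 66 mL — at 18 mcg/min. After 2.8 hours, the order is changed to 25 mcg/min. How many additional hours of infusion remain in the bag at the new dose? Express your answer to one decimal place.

Initial rate:
18 mcg/min × 60 min/hr = 1080 mcg/hr
Concentration = 5 mg ÷ 66 mL = 0.07575758 mg/mL = 75.75758 mcg/mL
Rate = 1080 mcg/hr ÷ 75.75758 mcg/mL = 14.256 mL/hr
Volume infused so far = 14.256 mL/hr × 2.8 hr = 39.9168 mL
Volume remaining = 66 − 39.9168 = 26.0832 mL
New rate:
25 mcg/min × 60 min/hr = 1500 mcg/hr
Rate = 1500 mcg/hr ÷ 75.75758 mcg/mL = 19.8 mL/hr
Time remaining = 26.0832 mL ÷ 19.8 mL/hr = 1.317333 hr

1.3 hours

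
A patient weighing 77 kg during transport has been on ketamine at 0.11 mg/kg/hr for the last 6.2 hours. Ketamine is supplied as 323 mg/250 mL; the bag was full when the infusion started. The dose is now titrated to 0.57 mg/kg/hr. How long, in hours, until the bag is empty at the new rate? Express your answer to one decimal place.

6.2 hours

Initial rate:
Dose = 0.11 mg/kg/hr × 77 kg = 8.47 mg/hr
Concentration = 323 mg ÷ 250 mL = 1.292 mg/mL
Rate = 8.47 mg/hr ÷ 1.292 mg/mL = 6.555728 mL/hr
Volume infused so far = 6.555728 mL/hr × 6.2 hr = 40.64551 mL
Volume remaining = 250 − 40.64551 = 209.3545 mL
New rate:
Dose = 0.57 mg/kg/hr × 77 kg = 43.89 mg/hr
Rate = 43.89 mg/hr ÷ 1.292 mg/mL = 33.97059 mL/hr
Time remaining = 209.3545 mL ÷ 33.97059 mL/hr = 6.162816 hr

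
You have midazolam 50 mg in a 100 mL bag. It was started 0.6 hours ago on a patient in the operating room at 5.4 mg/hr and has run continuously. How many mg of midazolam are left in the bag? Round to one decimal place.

Concentration = 50 mg ÷ 100 mL = 0.5 mg/mL
Rate = 5.4 mg/hr ÷ 0.5 mg/mL = 10.8 mL/hr
Volume infused = 10.8 mL/hr × 0.6 hr = 6.48 mL
Volume remaining = 100 − 6.48 = 93.52 mL
Drug remaining = 93.52 mL × 0.5 mg/mL = 46.76 mg

46.8 mg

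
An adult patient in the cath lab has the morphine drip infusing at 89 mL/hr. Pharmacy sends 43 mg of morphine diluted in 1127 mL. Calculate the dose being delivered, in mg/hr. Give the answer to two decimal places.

Concentration = 43 mg ÷ 1127 mL = 0.03815439 mg/mL
Drug rate = 89 mL/hr × 0.03815439 mg/mL = 3.395741 mg/hr

3.40 mg/hr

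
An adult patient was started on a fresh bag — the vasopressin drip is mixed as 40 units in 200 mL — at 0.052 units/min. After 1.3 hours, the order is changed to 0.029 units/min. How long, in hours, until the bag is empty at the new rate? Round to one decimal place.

Initial rate:
0.052 units/min × 60 min/hr = 3.12 units/hr
Concentration = 40 units ÷ 200 mL = 0.2 units/mL
Rate = 3.12 units/hr ÷ 0.2 units/mL = 15.6 mL/hr
Volume infused so far = 15.6 mL/hr × 1.3 hr = 20.28 mL
Volume remaining = 200 − 20.28 = 179.72 mL
New rate:
0.029 units/min × 60 min/hr = 1.74 units/hr
Rate = 1.74 units/hr ÷ 0.2 units/mL = 8.7 mL/hr
Time remaining = 179.72 mL ÷ 8.7 mL/hr = 20.65747 hr

20.7 hours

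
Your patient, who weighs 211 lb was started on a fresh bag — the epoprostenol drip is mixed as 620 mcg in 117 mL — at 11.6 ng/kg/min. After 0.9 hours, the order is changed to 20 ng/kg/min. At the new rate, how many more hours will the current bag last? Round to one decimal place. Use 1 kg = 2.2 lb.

4.9 hours

Initial rate:
Weight = 211 lb ÷ 2.2 lb/kg = 95.90909 kg
Dose = 11.6 ng/kg/min × 95.90909 kg = 1112.545 ng/min
1112.545 ng/min × 60 min/hr = 66752.73 ng/hr
Concentration = 620 mcg ÷ 117 mL = 5.299145 mcg/mL = 5299.145 ng/mL
Rate = 66752.73 ng/hr ÷ 5299.145 ng/mL = 12.59689 mL/hr
Volume infused so far = 12.59689 mL/hr × 0.9 hr = 11.3372 mL
Volume remaining = 117 − 11.3372 = 105.6628 mL
New rate:
Dose = 20 ng/kg/min × 95.90909 kg = 1918.182 ng/min
1918.182 ng/min × 60 min/hr = 115090.9 ng/hr
Rate = 115090.9 ng/hr ÷ 5299.145 ng/mL = 21.71877 mL/hr
Time remaining = 105.6628 mL ÷ 21.71877 mL/hr = 4.865046 hr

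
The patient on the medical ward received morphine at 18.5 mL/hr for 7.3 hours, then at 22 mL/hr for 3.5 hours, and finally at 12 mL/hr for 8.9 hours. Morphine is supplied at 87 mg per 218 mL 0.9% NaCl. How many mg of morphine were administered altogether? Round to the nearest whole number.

Concentration = 87 mg ÷ 218 mL = 0.3990826 mg/mL
Stage 1: 18.5 mL/hr × 7.3 hr = 135.05 mL → 135.05 mL × 0.3990826 mg/mL = 53.8961 mg
Stage 2: 22 mL/hr × 3.5 hr = 77 mL → 77 mL × 0.3990826 mg/mL = 30.72936 mg
Stage 3: 12 mL/hr × 8.9 hr = 106.8 mL → 106.8 mL × 0.3990826 mg/mL = 42.62202 mg
Total = 53.8961 + 30.72936 + 42.62202 = 127.2475 mg

127 mg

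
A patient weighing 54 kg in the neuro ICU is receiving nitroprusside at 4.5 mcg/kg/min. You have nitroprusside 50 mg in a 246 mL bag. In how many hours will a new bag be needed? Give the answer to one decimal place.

3.4 hours

Dose = 4.5 mcg/kg/min × 54 kg = 243 mcg/min
243 mcg/min × 60 min/hr = 14580 mcg/hr
Concentration = 50 mg ÷ 246 mL = 0.203252 mg/mL = 203.252 mcg/mL
Rate = 14580 mcg/hr ÷ 203.252 mcg/mL = 71.7336 mL/hr
Duration = 246 mL ÷ 71.7336 mL/hr = 3.429355 hr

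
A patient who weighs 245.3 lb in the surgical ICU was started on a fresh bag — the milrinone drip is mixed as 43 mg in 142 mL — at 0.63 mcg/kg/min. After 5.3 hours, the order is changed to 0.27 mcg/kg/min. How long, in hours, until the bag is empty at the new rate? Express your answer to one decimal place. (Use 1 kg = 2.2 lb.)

11.4 hours

Initial rate:
Weight = 245.3 lb ÷ 2.2 lb/kg = 111.5 kg
Dose = 0.63 mcg/kg/min × 111.5 kg = 70.245 mcg/min
70.245 mcg/min × 60 min/hr = 4214.7 mcg/hr
Concentration = 43 mg ÷ 142 mL = 0.3028169 mg/mL = 302.8169 mcg/mL
Rate = 4214.7 mcg/hr ÷ 302.8169 mcg/mL = 13.91831 mL/hr
Volume infused so far = 13.91831 mL/hr × 5.3 hr = 73.76705 mL
Volume remaining = 142 − 73.76705 = 68.23295 mL
New rate:
Dose = 0.27 mcg/kg/min × 111.5 kg = 30.105 mcg/min
30.105 mcg/min × 60 min/hr = 1806.3 mcg/hr
Rate = 1806.3 mcg/hr ÷ 302.8169 mcg/mL = 5.964991 mL/hr
Time remaining = 68.23295 mL ÷ 5.964991 mL/hr = 11.4389 hr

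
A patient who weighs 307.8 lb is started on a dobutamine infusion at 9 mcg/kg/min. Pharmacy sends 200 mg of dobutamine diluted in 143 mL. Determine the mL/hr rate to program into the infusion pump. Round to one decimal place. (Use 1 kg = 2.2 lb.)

54.0 mL/hr

Weight = 307.8 lb ÷ 2.2 lb/kg = 139.9091 kg
Dose = 9 mcg/kg/min × 139.9091 kg = 1259.182 mcg/min
1259.182 mcg/min × 60 min/hr = 75550.91 mcg/hr
Concentration = 200 mg ÷ 143 mL = 1.398601 mg/mL = 1398.601 mcg/mL
Rate = 75550.91 mcg/hr ÷ 1398.601 mcg/mL = 54.0189 mL/hr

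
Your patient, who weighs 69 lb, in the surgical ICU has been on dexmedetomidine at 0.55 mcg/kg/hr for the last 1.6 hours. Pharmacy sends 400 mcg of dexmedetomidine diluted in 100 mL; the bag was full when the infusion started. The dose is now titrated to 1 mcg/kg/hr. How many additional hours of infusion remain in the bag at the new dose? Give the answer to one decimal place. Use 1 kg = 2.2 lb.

Initial rate:
Weight = 69 lb ÷ 2.2 lb/kg = 31.36364 kg
Dose = 0.55 mcg/kg/hr × 31.36364 kg = 17.25 mcg/hr
Concentration = 400 mcg ÷ 100 mL = 4 mcg/mL
Rate = 17.25 mcg/hr ÷ 4 mcg/mL = 4.3125 mL/hr
Volume infused so far = 4.3125 mL/hr × 1.6 hr = 6.9 mL
Volume remaining = 100 − 6.9 = 93.1 mL
New rate:
Dose = 1 mcg/kg/hr × 31.36364 kg = 31.36364 mcg/hr
Rate = 31.36364 mcg/hr ÷ 4 mcg/mL = 7.840909 mL/hr
Time remaining = 93.1 mL ÷ 7.840909 mL/hr = 11.87362 hr

11.9 hours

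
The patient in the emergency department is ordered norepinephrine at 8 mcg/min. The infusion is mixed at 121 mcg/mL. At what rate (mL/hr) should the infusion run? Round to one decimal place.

8 mcg/min × 60 min/hr = 480 mcg/hr
Rate = 480 mcg/hr ÷ 121 mcg/mL = 3.966942 mL/hr

4.0 mL/hr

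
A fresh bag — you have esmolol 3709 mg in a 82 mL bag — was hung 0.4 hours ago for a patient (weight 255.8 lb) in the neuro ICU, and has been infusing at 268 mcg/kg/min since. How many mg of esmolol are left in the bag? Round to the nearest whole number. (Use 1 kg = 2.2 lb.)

Weight = 255.8 lb ÷ 2.2 lb/kg = 116.2727 kg
Dose = 268 mcg/kg/min × 116.2727 kg = 31161.09 mcg/min
31161.09 mcg/min × 60 min/hr = 1869665 mcg/hr
Concentration = 3709 mg ÷ 82 mL = 45.23171 mg/mL = 45231.71 mcg/mL
Rate = 1869665 mcg/hr ÷ 45231.71 mcg/mL = 41.33528 mL/hr
Volume infused = 41.33528 mL/hr × 0.4 hr = 16.53411 mL
Volume remaining = 82 − 16.53411 = 65.46589 mL
Drug remaining = 65.46589 mL × 45231.71 mcg/mL = 2961134 mcg = 2961.134 mg

2961 mg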